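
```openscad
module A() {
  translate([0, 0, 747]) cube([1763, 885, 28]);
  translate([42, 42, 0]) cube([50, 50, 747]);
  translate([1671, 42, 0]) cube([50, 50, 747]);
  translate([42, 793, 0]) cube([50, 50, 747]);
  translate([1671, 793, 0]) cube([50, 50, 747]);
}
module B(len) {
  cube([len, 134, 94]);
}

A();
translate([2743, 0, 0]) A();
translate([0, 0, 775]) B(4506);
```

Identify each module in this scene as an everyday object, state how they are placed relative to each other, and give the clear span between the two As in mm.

A is a table. B is a beam. A beam spans the tops of two tables. The clear span between the two tables is 980 mm.

Second table starts at x = 2743; first ends at x = 1763; clear span = 2743 − 1763 = 980 mm.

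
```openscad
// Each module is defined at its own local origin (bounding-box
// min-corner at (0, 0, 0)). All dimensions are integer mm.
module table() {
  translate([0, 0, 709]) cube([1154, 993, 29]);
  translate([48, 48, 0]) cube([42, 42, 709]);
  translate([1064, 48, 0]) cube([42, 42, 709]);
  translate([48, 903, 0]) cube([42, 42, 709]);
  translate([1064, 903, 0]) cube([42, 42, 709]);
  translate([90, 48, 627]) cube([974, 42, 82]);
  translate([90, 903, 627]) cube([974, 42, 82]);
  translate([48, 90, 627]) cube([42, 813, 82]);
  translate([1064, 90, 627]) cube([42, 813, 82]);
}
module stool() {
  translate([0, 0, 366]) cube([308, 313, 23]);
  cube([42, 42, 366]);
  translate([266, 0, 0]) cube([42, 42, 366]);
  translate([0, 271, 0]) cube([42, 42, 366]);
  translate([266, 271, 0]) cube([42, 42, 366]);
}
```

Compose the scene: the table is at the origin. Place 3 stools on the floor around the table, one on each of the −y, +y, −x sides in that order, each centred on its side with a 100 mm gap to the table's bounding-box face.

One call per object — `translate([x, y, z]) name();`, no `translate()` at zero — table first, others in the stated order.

table();
translate([423, -413, 0]) stool();
translate([423, 1093, 0]) stool();
translate([-408, 340, 0]) stool();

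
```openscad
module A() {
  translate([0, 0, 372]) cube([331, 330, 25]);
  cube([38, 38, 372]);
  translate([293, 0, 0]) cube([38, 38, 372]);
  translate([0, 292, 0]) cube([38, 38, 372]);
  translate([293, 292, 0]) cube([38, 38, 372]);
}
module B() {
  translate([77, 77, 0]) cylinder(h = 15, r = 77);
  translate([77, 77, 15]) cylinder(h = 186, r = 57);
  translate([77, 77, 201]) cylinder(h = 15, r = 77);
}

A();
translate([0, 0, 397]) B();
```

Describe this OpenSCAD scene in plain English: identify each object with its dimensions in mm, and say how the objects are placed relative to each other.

A is a simple wooden stool: a rectangular seat 331 mm (x) by 330 mm (y), 25 mm thick, top face at z = 397 mm, on four square legs, each 38×38 mm in cross-section. The legs rest on z = 0, each flush with a corner of the seat.

B is a spool: two coaxial disc flanges of radius 77 mm and thickness 15 mm, joined by a core cylinder of radius 57 mm and height 186 mm. The lower flange rests on z = 0 and the three cylinders share a vertical axis.

The spool is on top of the stool.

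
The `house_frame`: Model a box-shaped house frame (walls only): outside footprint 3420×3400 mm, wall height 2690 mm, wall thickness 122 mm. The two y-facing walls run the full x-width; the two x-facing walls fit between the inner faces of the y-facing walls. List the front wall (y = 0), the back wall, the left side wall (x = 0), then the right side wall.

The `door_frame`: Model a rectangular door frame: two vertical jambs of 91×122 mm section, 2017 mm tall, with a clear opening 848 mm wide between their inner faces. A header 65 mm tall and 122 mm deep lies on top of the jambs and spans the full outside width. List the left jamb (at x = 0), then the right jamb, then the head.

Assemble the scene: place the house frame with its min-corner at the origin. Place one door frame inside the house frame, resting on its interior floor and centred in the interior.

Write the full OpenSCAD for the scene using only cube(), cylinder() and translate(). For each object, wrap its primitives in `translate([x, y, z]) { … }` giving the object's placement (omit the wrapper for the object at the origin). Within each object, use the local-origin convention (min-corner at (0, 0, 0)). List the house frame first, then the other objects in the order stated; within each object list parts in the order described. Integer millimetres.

cube([3420, 122, 2690]);
translate([0, 3278, 0]) cube([3420, 122, 2690]);
translate([0, 122, 0]) cube([122, 3156, 2690]);
translate([3298, 122, 0]) cube([122, 3156, 2690]);
translate([1195, 1639, 0]) {
  cube([91, 122, 2017]);
  translate([939, 0, 0]) cube([91, 122, 2017]);
  translate([0, 0, 2017]) cube([1030, 122, 65]);
}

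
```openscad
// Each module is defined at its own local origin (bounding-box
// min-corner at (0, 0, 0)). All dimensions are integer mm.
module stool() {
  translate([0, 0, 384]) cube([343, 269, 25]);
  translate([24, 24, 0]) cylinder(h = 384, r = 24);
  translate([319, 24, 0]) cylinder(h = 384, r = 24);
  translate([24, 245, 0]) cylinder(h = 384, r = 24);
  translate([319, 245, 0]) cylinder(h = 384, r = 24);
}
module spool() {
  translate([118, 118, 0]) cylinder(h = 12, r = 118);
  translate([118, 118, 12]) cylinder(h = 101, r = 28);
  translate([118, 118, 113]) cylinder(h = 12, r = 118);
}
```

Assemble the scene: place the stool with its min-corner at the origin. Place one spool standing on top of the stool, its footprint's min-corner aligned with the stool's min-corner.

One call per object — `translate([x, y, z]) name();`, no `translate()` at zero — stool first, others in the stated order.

stool();
translate([0, 0, 409]) spool();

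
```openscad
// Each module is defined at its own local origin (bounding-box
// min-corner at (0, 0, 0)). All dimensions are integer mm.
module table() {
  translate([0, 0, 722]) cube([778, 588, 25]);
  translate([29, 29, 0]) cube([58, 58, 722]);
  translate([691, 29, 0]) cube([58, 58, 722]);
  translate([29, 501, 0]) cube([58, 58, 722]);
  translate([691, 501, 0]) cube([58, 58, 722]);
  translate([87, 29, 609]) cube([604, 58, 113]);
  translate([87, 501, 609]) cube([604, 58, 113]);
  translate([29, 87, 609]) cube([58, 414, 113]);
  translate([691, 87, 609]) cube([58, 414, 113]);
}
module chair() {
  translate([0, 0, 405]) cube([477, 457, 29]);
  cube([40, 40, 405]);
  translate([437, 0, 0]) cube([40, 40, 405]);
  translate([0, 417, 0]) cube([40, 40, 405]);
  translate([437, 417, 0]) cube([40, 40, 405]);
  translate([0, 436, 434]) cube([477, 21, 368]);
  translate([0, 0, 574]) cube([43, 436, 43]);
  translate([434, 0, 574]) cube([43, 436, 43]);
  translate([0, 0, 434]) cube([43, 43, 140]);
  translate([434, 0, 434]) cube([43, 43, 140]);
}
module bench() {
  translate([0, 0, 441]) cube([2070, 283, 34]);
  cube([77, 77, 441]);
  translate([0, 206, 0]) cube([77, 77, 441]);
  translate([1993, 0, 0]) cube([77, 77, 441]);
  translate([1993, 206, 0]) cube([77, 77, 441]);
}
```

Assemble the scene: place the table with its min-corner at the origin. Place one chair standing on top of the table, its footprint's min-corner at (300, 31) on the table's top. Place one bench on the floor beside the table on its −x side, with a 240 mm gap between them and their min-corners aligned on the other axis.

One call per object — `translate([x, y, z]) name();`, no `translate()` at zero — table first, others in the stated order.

table();
translate([300, 31, 747]) chair();
translate([-2310, 0, 0]) bench();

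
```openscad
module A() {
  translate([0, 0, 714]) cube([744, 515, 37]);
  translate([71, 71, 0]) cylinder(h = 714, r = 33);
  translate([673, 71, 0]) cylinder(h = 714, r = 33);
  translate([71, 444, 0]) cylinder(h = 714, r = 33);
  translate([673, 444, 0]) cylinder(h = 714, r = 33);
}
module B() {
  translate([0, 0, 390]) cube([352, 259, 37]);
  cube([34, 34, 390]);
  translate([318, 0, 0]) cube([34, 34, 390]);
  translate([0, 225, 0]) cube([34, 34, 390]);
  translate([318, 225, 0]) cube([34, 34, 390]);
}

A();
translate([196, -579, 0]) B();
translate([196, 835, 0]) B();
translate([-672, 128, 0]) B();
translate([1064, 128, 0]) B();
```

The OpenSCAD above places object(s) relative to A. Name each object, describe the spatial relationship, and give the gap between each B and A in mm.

A is a table. B is a stool. Four stools sit around the table at the −y, +y, −x, +x sides. The gap between each stool and the table is 320 mm.

Each stool's nearest face is 320 mm from the table's bounding box.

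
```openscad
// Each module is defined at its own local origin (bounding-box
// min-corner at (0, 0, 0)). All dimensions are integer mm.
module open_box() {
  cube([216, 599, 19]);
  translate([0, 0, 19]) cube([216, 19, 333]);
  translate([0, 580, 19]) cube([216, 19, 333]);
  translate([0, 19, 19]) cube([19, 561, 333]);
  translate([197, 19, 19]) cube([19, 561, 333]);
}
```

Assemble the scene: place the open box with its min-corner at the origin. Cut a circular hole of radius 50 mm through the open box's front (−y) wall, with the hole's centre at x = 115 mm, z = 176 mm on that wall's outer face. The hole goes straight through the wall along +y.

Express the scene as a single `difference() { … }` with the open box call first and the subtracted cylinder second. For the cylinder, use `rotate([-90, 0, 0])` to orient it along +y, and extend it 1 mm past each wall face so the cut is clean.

difference() {
  open_box();
  translate([115, -1, 176]) rotate([-90, 0, 0]) cylinder(h = 21, r = 50);
}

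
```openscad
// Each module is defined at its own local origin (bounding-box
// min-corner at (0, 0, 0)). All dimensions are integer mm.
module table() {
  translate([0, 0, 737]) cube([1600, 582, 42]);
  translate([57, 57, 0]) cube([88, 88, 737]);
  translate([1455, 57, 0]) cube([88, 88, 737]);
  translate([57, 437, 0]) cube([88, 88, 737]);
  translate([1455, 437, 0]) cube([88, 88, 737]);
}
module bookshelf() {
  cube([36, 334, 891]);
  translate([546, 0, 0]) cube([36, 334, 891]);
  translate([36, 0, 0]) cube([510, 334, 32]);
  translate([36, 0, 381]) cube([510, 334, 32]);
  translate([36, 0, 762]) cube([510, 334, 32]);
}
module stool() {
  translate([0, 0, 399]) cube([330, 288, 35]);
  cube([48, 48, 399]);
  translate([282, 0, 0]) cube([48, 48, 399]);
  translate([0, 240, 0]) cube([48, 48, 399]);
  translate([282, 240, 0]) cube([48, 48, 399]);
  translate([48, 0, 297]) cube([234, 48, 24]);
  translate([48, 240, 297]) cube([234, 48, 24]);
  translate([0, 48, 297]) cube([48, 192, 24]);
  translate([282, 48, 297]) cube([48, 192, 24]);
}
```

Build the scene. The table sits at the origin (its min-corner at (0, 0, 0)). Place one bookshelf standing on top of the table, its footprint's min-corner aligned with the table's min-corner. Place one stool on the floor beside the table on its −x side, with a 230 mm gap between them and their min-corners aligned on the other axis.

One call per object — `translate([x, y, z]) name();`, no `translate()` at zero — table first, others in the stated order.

table();
translate([0, 0, 779]) bookshelf();
translate([-560, 0, 0]) stool();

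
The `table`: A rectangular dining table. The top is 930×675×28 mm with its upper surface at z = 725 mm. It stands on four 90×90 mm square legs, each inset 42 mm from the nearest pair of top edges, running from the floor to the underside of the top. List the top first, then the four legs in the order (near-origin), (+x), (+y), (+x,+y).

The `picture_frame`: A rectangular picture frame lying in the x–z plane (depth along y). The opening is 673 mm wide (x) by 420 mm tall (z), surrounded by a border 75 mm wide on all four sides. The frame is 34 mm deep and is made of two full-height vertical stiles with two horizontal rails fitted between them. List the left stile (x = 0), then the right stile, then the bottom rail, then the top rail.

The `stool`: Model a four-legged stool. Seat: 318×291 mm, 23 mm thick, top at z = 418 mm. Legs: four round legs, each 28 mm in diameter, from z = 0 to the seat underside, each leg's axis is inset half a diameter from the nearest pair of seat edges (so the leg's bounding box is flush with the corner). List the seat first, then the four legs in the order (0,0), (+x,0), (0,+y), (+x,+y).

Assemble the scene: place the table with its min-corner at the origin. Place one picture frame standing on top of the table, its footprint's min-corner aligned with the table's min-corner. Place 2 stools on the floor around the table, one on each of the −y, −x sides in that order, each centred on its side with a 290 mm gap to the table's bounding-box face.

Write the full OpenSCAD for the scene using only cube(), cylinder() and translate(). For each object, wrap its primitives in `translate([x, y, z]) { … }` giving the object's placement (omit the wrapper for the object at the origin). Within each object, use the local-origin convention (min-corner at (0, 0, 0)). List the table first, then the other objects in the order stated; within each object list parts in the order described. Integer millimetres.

translate([0, 0, 697]) cube([930, 675, 28]);
translate([42, 42, 0]) cube([90, 90, 697]);
translate([798, 42, 0]) cube([90, 90, 697]);
translate([42, 543, 0]) cube([90, 90, 697]);
translate([798, 543, 0]) cube([90, 90, 697]);
translate([0, 0, 725]) {
  cube([75, 34, 570]);
  translate([748, 0, 0]) cube([75, 34, 570]);
  translate([75, 0, 0]) cube([673, 34, 75]);
  translate([75, 0, 495]) cube([673, 34, 75]);
}
translate([306, -581, 0]) {
  translate([0, 0, 395]) cube([318, 291, 23]);
  translate([14, 14, 0]) cylinder(h = 395, r = 14);
  translate([304, 14, 0]) cylinder(h = 395, r = 14);
  translate([14, 277, 0]) cylinder(h = 395, r = 14);
  translate([304, 277, 0]) cylinder(h = 395, r = 14);
}
translate([-608, 192, 0]) {
  translate([0, 0, 395]) cube([318, 291, 23]);
  translate([14, 14, 0]) cylinder(h = 395, r = 14);
  translate([304, 14, 0]) cylinder(h = 395, r = 14);
  translate([14, 277, 0]) cylinder(h = 395, r = 14);
  translate([304, 277, 0]) cylinder(h = 395, r = 14);
}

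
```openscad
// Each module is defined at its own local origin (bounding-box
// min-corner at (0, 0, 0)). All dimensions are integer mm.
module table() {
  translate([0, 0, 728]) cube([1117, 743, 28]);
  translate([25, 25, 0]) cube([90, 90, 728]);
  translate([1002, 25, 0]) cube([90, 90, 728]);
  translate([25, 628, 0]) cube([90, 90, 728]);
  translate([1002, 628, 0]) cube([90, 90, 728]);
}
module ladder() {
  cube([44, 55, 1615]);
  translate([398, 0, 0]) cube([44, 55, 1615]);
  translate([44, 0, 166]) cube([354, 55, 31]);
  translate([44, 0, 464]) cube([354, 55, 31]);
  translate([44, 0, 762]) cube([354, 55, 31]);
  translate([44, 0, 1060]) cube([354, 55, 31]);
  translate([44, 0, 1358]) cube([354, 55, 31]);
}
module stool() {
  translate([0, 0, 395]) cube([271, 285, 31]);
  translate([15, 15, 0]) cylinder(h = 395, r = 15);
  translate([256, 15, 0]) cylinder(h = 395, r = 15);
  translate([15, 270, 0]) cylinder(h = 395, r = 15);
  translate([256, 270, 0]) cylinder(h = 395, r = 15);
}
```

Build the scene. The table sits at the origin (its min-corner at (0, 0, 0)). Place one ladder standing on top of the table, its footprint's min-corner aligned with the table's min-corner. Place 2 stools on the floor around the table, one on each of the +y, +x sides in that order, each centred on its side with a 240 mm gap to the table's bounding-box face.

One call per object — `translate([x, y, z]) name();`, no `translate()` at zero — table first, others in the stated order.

table();
translate([0, 0, 756]) ladder();
translate([423, 983, 0]) stool();
translate([1357, 229, 0]) stool();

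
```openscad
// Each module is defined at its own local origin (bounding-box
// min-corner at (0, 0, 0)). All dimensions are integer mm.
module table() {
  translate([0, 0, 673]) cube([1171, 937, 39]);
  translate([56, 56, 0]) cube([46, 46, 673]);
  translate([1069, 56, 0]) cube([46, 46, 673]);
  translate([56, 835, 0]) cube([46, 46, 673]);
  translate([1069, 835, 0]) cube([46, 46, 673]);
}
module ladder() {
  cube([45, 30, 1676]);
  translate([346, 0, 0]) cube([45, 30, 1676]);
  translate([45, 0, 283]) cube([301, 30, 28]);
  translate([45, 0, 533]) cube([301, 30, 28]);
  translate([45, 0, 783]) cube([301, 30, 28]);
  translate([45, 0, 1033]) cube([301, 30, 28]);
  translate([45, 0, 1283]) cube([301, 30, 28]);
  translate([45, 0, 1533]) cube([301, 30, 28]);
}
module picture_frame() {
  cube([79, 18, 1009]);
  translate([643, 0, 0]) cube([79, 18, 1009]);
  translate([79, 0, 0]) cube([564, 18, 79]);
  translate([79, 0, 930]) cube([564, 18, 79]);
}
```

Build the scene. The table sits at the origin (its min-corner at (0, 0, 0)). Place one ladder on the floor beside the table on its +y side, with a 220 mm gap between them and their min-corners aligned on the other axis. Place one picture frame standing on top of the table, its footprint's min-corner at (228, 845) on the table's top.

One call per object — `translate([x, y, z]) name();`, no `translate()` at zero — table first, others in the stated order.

table();
translate([0, 1157, 0]) ladder();
translate([228, 845, 712]) picture_frame();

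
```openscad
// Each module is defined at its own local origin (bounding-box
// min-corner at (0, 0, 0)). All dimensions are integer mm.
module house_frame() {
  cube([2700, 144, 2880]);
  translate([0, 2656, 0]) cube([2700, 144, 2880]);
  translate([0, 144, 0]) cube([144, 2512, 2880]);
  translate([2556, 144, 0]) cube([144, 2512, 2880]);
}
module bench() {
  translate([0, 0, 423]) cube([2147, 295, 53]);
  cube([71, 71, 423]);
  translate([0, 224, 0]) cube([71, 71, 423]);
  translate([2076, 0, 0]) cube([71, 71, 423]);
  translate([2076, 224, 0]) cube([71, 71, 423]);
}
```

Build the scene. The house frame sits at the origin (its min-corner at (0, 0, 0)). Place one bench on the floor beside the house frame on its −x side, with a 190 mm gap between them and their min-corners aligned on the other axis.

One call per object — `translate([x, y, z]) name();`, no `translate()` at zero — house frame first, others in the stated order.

house_frame();
translate([-2337, 0, 0]) bench();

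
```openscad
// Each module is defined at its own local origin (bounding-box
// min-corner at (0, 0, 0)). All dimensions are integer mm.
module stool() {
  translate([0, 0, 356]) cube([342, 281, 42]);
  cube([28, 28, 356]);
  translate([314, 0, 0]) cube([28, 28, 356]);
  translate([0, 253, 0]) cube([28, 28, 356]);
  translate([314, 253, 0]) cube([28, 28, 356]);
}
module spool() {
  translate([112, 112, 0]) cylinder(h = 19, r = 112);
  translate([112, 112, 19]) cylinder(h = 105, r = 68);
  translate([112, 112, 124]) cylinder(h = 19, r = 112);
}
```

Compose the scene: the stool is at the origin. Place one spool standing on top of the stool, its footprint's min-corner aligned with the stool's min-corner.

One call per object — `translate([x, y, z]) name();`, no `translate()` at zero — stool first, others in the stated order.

stool();
translate([0, 0, 398]) spool();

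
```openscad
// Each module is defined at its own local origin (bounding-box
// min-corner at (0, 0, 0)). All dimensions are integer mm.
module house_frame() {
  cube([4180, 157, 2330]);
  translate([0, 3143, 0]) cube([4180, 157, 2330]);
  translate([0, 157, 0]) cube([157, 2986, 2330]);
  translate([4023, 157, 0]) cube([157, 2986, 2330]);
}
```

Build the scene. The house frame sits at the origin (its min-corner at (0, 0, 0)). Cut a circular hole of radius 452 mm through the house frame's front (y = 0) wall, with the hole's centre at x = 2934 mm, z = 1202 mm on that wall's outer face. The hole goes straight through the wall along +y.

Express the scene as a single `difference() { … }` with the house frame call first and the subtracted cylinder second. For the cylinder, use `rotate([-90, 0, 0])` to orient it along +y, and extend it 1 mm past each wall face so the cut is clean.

difference() {
  house_frame();
  translate([2934, -1, 1202]) rotate([-90, 0, 0]) cylinder(h = 159, r = 452);
}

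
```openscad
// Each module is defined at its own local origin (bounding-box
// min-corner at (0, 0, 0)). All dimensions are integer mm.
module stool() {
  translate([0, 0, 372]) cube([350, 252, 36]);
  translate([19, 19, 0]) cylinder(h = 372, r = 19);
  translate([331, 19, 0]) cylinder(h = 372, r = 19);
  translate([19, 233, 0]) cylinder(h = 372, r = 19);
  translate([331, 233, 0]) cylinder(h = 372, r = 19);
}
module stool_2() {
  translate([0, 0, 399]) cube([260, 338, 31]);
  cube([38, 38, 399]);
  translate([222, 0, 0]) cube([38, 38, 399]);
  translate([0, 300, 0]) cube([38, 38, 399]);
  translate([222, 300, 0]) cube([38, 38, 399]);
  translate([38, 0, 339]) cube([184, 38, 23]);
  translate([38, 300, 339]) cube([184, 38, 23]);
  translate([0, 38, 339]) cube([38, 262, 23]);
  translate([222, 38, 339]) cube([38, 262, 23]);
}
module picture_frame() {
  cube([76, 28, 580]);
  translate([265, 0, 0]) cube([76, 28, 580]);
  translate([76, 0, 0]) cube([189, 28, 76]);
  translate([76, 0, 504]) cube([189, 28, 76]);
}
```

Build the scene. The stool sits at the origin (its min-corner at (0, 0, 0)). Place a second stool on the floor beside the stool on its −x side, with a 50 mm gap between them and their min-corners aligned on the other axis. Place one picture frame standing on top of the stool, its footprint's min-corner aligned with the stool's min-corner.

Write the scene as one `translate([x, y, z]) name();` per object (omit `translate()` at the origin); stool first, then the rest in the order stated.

stool();
translate([-310, 0, 0]) stool_2();
translate([0, 0, 408]) picture_frame();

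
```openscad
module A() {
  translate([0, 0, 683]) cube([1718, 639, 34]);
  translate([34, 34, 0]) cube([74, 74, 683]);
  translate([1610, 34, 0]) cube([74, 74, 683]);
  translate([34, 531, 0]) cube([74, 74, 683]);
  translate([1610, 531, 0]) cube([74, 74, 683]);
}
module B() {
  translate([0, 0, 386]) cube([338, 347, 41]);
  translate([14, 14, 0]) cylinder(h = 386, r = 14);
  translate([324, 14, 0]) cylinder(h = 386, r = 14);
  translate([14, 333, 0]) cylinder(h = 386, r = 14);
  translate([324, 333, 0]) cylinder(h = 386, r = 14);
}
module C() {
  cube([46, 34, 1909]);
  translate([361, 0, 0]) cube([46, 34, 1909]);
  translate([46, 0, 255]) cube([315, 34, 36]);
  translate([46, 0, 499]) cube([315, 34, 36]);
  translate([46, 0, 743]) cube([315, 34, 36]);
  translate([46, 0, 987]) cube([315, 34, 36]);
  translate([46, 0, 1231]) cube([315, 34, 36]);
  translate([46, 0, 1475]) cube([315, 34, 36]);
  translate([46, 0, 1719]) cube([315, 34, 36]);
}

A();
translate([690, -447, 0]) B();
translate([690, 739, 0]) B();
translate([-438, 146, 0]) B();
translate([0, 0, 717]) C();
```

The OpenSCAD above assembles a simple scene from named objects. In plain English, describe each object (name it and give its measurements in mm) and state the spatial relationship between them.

A is a rectangular dining table. The top is 1718×639×34 mm with its upper surface at z = 717 mm. It stands on four 74×74 mm square legs, each inset 34 mm from the nearest pair of top edges, running from the floor to the underside of the top.

B is a four-legged stool. The seat is a 338×347×41 mm slab whose top surface is at z = 427 mm; four round legs, each 28 mm in diameter, run from the floor (z = 0) to the underside of the seat, each leg's axis is inset half a diameter from the nearest pair of seat edges (so the leg's bounding box is flush with the corner).

C is a straight ladder. Two 46×34 mm vertical rails, 1909 mm tall, stand 407 mm apart (outside-to-outside) with their front faces coplanar on the −y side. 7 rungs, each 34 mm deep and 36 mm tall, span between the inner faces of the rails, front faces flush with the rails. The lowest rung's underside is at z = 255 mm and rungs are spaced 244 mm apart (underside to underside).

Three stools sit around the table at the −y, +y, −x sides. The ladder is on top of the table.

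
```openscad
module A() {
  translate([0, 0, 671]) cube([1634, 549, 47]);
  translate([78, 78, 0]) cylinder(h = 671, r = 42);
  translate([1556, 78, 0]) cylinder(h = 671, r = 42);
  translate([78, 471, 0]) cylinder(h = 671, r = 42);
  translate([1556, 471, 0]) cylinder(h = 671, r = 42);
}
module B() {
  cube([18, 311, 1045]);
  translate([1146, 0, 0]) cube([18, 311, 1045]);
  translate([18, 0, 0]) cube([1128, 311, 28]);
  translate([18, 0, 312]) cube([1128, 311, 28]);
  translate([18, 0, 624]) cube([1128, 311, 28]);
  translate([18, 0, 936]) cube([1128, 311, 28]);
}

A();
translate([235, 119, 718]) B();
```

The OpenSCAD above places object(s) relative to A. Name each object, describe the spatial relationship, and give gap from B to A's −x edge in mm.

A is a table. B is a bookshelf. The bookshelf is on top of the table, centred. The gap from the bookshelf to the table's −x edge is 235 mm.

The bookshelf's min-x is at 235; the table's min-x is 0; gap = 235 mm.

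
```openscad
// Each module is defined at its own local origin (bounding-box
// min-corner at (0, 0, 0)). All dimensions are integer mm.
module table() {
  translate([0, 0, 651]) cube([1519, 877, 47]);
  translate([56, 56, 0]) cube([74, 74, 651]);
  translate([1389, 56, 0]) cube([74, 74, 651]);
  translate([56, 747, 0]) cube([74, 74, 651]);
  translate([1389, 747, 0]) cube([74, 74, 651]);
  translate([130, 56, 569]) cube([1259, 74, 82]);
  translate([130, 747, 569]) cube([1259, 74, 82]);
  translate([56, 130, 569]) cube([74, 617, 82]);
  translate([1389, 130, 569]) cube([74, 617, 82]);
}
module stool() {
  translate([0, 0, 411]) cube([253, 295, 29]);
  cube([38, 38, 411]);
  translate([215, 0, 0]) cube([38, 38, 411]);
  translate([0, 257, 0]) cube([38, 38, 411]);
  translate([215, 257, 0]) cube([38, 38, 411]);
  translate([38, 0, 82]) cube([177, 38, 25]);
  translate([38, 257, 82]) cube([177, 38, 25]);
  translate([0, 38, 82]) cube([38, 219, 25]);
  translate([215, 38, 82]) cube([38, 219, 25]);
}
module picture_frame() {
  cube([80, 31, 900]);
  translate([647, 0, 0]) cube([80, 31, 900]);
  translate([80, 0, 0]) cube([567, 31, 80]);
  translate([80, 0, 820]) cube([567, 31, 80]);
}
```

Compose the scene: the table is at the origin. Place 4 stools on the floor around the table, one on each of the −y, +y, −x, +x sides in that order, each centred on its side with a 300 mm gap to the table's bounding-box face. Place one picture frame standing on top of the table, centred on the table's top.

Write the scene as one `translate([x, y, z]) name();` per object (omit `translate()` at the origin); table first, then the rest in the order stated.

table();
translate([633, -595, 0]) stool();
translate([633, 1177, 0]) stool();
translate([-553, 291, 0]) stool();
translate([1819, 291, 0]) stool();
translate([396, 423, 698]) picture_frame();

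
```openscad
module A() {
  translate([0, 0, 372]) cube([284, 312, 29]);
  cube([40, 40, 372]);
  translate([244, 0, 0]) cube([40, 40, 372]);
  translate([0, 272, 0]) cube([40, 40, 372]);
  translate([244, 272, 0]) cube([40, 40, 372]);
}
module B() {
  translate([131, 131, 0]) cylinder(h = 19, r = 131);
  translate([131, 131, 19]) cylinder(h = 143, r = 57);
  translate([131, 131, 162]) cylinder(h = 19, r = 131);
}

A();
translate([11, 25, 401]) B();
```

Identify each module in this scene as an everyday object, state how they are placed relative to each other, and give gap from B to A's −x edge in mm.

A is a stool. B is a spool. The spool is on top of the stool, centred. The gap from the spool to the stool's −x edge is 11 mm.

The spool's min-x is at 11; the stool's min-x is 0; gap = 11 mm.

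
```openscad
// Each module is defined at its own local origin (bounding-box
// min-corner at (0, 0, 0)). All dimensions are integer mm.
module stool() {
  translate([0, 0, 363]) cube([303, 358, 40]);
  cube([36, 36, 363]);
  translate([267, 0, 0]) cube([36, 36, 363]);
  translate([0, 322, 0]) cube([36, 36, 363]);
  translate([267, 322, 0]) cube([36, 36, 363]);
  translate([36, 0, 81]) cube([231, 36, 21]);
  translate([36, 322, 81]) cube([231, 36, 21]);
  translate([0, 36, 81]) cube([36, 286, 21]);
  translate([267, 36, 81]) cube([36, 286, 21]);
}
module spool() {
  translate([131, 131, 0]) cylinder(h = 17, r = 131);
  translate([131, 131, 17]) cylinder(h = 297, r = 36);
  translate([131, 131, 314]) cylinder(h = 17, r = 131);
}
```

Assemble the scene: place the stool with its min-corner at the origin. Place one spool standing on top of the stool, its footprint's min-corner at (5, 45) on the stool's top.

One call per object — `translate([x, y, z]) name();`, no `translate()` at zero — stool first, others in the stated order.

stool();
translate([5, 45, 403]) spool();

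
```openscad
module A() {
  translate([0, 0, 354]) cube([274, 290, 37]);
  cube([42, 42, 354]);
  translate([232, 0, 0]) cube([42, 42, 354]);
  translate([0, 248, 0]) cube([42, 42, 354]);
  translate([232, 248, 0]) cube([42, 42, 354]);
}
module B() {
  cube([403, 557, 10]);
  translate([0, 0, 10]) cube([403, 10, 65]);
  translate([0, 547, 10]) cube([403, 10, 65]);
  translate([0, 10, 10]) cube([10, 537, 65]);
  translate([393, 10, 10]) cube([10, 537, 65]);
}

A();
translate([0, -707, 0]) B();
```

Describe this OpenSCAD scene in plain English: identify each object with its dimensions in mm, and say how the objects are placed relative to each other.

A is a four-legged stool. The seat is a 274×290×37 mm slab whose top surface is at z = 391 mm; four square legs, each 42×42 mm in cross-section, run from the floor (z = 0) to the underside of the seat, each flush with a corner of the seat.

B is an open-topped rectangular box: outside dimensions 403×557×75 mm, with a uniform wall and base thickness of 10 mm. The base is a full 403×557 slab on the floor; four walls sit on top of the base. The front and back walls (the −y and +y sides) span the full width; the two side walls fit between them.

The open box is on the floor beside the stool on its −y side.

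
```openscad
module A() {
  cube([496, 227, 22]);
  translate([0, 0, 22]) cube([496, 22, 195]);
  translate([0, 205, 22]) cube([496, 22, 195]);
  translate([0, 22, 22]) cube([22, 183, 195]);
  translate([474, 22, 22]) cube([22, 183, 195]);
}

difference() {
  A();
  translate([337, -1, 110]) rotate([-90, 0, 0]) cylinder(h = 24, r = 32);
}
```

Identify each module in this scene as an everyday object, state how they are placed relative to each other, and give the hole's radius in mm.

A is an open box. The open box has a circular hole through its front wall. The hole's radius is 32 mm.

The subtracted cylinder has r = 32 mm.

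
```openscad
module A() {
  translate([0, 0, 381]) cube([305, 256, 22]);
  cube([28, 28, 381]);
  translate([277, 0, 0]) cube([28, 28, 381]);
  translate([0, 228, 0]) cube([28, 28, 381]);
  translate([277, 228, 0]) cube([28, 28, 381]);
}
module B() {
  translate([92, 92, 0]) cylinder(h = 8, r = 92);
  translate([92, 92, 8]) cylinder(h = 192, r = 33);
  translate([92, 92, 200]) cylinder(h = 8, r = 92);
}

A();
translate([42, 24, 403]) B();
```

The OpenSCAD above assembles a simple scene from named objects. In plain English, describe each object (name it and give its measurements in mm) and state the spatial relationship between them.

A is a four-legged stool. The seat is 305×256 mm, 22 mm thick, top at z = 403 mm. It stands on four square legs, each 28×28 mm in cross-section, from z = 0 to the seat underside, each flush with a corner of the seat.

B is a spool: two coaxial disc flanges of radius 92 mm and thickness 8 mm, joined by a core cylinder of radius 33 mm and height 192 mm. The lower flange rests on z = 0 and the three cylinders share a vertical axis.

The spool is on top of the stool.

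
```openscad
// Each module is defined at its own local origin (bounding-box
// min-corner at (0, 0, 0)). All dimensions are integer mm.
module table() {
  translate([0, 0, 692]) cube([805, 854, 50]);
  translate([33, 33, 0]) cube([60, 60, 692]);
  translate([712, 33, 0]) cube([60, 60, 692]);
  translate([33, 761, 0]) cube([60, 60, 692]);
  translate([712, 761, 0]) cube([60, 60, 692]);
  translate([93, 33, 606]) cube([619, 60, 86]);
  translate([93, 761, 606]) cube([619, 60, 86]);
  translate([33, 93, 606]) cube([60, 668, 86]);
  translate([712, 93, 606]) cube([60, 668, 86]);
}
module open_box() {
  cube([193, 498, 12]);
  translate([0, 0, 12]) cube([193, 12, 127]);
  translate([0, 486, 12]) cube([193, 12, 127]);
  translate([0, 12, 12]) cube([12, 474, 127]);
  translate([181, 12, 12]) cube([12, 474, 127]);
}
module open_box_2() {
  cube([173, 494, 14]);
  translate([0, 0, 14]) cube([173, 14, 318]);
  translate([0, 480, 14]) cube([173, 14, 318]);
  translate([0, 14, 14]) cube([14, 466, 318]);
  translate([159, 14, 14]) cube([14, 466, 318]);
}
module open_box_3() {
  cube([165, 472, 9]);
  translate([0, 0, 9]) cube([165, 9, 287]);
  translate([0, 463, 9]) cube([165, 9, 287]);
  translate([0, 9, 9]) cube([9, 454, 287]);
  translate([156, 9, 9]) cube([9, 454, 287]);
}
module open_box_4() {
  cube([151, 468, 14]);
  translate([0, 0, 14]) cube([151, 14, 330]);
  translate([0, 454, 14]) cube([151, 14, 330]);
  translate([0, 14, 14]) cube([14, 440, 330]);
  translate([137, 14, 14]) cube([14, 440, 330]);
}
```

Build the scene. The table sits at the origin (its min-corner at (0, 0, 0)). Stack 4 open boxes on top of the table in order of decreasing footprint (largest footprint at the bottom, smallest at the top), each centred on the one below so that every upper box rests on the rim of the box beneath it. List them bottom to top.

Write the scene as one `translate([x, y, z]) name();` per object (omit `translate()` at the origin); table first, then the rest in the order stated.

table();
translate([306, 178, 742]) open_box();
translate([316, 180, 881]) open_box_2();
translate([320, 191, 1213]) open_box_3();
translate([327, 193, 1509]) open_box_4();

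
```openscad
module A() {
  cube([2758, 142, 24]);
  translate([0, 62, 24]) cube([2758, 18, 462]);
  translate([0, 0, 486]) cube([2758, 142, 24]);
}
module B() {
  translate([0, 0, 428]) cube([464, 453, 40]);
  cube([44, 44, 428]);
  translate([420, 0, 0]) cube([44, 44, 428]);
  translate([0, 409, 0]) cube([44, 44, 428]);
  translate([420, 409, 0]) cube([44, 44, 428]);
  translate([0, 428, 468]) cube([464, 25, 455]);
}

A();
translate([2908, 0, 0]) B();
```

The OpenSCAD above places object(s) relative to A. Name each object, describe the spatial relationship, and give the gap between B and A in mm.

The chair's nearest face is 150 mm from the I-beam's +x face.

A is an I-beam. B is a chair. The chair is on the floor beside the I-beam on its +x side. The gap between the chair and the I-beam is 150 mm.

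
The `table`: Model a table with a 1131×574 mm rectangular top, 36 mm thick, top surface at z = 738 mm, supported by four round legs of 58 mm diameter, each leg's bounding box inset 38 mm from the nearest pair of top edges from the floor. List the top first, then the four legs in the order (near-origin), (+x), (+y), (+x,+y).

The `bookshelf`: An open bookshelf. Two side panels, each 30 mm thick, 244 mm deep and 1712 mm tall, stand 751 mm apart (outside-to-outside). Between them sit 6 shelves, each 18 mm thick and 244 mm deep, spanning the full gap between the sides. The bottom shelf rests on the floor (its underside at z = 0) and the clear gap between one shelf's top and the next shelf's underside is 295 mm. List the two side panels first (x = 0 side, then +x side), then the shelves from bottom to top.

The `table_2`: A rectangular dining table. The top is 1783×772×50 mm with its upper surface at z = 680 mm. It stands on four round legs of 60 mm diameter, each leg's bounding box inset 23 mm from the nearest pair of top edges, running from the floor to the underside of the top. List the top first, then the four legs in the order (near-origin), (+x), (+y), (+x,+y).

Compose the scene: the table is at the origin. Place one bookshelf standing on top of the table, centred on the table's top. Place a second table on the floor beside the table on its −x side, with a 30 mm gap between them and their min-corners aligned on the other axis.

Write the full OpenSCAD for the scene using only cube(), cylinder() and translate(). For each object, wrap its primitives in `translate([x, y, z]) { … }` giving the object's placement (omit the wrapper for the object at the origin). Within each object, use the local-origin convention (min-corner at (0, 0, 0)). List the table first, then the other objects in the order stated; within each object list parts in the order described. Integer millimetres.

translate([0, 0, 702]) cube([1131, 574, 36]);
translate([67, 67, 0]) cylinder(h = 702, r = 29);
translate([1064, 67, 0]) cylinder(h = 702, r = 29);
translate([67, 507, 0]) cylinder(h = 702, r = 29);
translate([1064, 507, 0]) cylinder(h = 702, r = 29);
translate([190, 165, 738]) {
  cube([30, 244, 1712]);
  translate([721, 0, 0]) cube([30, 244, 1712]);
  translate([30, 0, 0]) cube([691, 244, 18]);
  translate([30, 0, 313]) cube([691, 244, 18]);
  translate([30, 0, 626]) cube([691, 244, 18]);
  translate([30, 0, 939]) cube([691, 244, 18]);
  translate([30, 0, 1252]) cube([691, 244, 18]);
  translate([30, 0, 1565]) cube([691, 244, 18]);
}
translate([-1813, 0, 0]) {
  translate([0, 0, 630]) cube([1783, 772, 50]);
  translate([53, 53, 0]) cylinder(h = 630, r = 30);
  translate([1730, 53, 0]) cylinder(h = 630, r = 30);
  translate([53, 719, 0]) cylinder(h = 630, r = 30);
  translate([1730, 719, 0]) cylinder(h = 630, r = 30);
}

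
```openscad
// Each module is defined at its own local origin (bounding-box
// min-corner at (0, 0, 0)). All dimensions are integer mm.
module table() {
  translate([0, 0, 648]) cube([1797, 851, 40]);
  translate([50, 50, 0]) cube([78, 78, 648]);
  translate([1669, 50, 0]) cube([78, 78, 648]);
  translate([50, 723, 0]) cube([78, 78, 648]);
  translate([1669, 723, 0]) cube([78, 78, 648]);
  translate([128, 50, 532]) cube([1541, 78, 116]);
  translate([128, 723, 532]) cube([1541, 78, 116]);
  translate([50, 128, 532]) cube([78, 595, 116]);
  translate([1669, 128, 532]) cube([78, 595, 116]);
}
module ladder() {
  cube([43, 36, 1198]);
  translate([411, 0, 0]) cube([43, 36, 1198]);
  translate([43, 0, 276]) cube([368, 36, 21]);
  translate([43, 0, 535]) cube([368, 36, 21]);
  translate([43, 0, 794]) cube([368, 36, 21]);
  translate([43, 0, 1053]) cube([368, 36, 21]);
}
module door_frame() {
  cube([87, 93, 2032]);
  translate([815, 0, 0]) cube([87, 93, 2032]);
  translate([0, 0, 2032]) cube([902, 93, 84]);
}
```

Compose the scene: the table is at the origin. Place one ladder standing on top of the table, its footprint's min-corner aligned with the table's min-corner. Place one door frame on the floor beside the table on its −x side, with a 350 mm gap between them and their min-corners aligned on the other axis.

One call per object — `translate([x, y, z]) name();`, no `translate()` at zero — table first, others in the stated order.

table();
translate([0, 0, 688]) ladder();
translate([-1252, 0, 0]) door_frame();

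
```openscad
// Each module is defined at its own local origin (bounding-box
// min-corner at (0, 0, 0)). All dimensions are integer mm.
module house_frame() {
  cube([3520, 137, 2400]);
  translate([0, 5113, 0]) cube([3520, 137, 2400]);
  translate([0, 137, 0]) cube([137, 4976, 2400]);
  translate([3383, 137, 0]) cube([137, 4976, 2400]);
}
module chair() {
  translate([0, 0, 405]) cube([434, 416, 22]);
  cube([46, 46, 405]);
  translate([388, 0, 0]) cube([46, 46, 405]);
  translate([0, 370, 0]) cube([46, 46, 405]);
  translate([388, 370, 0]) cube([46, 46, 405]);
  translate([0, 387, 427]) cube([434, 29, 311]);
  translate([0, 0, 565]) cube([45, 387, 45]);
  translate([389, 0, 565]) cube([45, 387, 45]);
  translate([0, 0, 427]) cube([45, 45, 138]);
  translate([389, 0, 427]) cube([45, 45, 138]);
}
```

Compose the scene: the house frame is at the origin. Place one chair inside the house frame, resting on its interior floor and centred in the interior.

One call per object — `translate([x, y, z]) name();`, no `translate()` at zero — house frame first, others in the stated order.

house_frame();
translate([1543, 2417, 0]) chair();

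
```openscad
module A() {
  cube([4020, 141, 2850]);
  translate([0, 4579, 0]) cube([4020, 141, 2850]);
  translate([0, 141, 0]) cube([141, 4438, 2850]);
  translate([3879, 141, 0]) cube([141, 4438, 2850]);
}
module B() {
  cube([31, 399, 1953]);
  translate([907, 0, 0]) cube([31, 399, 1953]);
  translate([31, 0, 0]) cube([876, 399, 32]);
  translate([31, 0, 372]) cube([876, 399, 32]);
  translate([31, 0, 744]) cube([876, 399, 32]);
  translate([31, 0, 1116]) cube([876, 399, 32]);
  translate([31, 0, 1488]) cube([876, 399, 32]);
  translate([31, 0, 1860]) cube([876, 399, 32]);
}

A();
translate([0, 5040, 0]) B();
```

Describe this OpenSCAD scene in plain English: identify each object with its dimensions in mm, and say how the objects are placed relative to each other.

A is the wall frame of a small rectangular building: four walls, each 2850 mm tall and 141 mm thick, enclosing a footprint 4020 mm (x) by 4720 mm (y) outside-to-outside, with no floor or roof. The front and back walls (the −y and +y sides) span the full width; the two side walls fit between them.

B is an open bookshelf. Two side panels, each 31 mm thick, 399 mm deep and 1953 mm tall, stand 938 mm apart (outside-to-outside). Between them sit 6 shelves, each 32 mm thick and 399 mm deep, spanning the full gap between the sides. The bottom shelf rests on the floor (its underside at z = 0) and the clear gap between one shelf's top and the next shelf's underside is 340 mm.

The bookshelf is on the floor beside the house frame on its +y side.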